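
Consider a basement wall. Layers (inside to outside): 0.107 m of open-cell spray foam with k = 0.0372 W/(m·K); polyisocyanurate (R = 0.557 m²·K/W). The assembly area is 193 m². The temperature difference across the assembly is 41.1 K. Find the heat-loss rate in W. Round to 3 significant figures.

0.107/0.0372 = 2.876
R_total = 2.876 + 0.557 = 3.433 m²·K/W
Q = A·ΔT/R = 193 × 41.1 / 3.433 = 2310 W

2310 W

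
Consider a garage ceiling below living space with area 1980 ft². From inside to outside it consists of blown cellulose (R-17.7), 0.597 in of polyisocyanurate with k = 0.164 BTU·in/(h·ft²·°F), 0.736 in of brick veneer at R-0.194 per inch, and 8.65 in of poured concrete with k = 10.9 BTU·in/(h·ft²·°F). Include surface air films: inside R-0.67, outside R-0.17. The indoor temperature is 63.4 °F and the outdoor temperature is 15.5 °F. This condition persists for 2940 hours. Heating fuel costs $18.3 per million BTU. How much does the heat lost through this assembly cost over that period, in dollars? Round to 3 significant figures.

221 dollars

0.597/0.164 = 3.64
0.736 × 0.194 = 0.1428
8.65/10.9 = 0.7936
R_total = 0.67 + 17.7 + 3.64 + 0.1428 + 0.7936 + 0.17 = 23.12 ft²·°F·h/BTU
Q = 1980 × (63.4 − 15.5) / 23.12 = 4103 BTU/h
E = 4103 × 2940 = 12060000 BTU
Cost = 12060000/10⁶ × 18.3 = $220.7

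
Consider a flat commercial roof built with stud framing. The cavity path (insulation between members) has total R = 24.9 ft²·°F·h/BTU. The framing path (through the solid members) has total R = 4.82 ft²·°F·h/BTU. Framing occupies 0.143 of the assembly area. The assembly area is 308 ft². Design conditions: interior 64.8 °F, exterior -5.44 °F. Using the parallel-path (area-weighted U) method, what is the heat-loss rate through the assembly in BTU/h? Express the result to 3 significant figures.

1390 BTU/h

U_eff = 0.857/24.9 + 0.143/4.82 = 0.03442 + 0.02967 = 0.06409
R_eff = 1/U_eff = 15.6 ft²·°F·h/BTU
Q = 308 × (64.8 − (-5.44)) / 15.6 = 1386 BTU/h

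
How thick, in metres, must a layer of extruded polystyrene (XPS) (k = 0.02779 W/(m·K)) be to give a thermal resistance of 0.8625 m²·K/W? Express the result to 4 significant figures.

0.02397 m

L = R·k = 0.8625 × 0.02779 = 0.023969 m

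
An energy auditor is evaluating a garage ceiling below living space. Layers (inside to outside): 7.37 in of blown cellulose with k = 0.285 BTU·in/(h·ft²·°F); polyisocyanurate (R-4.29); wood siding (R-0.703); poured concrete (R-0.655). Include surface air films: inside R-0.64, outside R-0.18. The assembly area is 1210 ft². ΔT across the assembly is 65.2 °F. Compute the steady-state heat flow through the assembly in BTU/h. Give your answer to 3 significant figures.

2440 BTU/h

7.37/0.285 = 25.86
R_total = 0.64 + 25.86 + 4.29 + 0.703 + 0.655 + 0.18 = 32.33 ft²·°F·h/BTU
Q = A·ΔT/R = 1210 × 65.2 / 32.33 = 2440 BTU/h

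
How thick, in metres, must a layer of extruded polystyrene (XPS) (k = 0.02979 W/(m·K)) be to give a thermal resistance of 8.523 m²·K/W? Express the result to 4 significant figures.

0.2539 m

L = R·k = 8.523 × 0.02979 = 0.2539 m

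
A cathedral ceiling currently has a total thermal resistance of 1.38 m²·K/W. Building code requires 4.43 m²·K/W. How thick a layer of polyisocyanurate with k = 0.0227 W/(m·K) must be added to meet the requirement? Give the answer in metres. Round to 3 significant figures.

0.0692 m

ΔR = 4.43 − 1.38 = 3.05 m²·K/W
L = ΔR × k = 3.05 × 0.0227 = 0.06924 m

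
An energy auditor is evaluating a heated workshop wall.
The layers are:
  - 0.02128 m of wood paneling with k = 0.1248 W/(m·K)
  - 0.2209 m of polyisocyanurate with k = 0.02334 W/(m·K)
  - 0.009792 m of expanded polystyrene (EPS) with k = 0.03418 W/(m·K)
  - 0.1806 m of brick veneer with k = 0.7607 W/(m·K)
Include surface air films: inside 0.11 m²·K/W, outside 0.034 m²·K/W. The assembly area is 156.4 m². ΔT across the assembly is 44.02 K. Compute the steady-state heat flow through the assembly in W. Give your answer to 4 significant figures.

0.02128/0.1248 = 0.17051
0.2209/0.02334 = 9.4644
0.009792/0.03418 = 0.28648
0.1806/0.7607 = 0.23741
R_total = 0.11 + 0.17051 + 9.4644 + 0.28648 + 0.23741 + 0.034 = 10.303 m²·K/W
Q = A·ΔT/R = 156.4 × 44.02 / 10.303 = 668.24 W

668.2 W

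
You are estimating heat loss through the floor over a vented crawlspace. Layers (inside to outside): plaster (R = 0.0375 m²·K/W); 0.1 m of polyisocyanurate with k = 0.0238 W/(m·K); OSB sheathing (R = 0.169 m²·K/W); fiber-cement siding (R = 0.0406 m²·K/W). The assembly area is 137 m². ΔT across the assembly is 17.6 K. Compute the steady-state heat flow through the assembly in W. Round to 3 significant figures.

542 W

0.1/0.0238 = 4.202
R_total = 0.0375 + 4.202 + 0.169 + 0.0406 = 4.449 m²·K/W
Q = A·ΔT/R = 137 × 17.6 / 4.449 = 542 W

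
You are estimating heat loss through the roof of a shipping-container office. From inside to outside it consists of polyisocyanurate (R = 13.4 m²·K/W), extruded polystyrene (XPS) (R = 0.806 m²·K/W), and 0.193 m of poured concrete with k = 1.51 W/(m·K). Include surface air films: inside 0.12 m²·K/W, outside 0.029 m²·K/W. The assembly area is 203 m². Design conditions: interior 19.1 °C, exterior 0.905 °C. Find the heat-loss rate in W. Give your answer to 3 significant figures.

255 W

0.193/1.51 = 0.1278
R_total = 0.12 + 13.4 + 0.806 + 0.1278 + 0.029 = 14.48 m²·K/W
Q = A·ΔT/R = 203 × (19.1 − 0.905) / 14.48 = 255 W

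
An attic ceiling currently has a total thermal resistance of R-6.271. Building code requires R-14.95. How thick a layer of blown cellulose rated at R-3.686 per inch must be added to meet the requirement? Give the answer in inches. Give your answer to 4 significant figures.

ΔR = 14.95 − 6.271 = 8.679 ft²·°F·h/BTU
L = ΔR / (R/in) = 8.679/3.686 = 2.3546 in

2.355 in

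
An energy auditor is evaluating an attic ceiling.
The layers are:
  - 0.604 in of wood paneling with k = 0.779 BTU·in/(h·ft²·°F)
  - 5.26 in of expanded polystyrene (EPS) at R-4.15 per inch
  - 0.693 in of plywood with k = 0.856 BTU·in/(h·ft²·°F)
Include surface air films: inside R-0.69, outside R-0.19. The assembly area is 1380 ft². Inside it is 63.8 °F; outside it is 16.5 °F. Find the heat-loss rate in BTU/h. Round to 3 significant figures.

2690 BTU/h

0.604/0.779 = 0.7754
5.26 × 4.15 = 21.83
0.693/0.856 = 0.8096
R_total = 0.69 + 0.7754 + 21.83 + 0.8096 + 0.19 = 24.29 ft²·°F·h/BTU
Q = A·ΔT/R = 1380 × (63.8 − 16.5) / 24.29 = 2687 BTU/h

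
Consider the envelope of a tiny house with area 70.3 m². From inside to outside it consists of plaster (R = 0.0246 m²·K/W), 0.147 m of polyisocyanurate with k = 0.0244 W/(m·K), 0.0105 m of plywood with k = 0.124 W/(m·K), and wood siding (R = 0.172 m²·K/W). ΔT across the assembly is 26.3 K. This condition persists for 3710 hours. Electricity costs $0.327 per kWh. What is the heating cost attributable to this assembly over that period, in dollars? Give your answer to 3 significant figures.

0.147/0.0244 = 6.025
0.0105/0.124 = 0.08468
R_total = 0.0246 + 6.025 + 0.08468 + 0.172 = 6.306 m²·K/W
Q = 70.3 × 26.3 / 6.306 = 293.2 W
E = 293.2 W × 3710 h / 1000 = 1088 kWh
Cost = 1088 × 0.327 = $355.7

356 dollars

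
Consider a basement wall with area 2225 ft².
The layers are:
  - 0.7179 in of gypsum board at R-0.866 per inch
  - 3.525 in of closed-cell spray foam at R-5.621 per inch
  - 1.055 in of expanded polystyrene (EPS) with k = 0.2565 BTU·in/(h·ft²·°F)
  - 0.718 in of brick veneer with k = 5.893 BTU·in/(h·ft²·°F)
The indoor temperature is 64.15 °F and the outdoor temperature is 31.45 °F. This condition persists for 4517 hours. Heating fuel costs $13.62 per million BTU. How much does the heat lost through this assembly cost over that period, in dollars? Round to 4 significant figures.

0.7179 × 0.866 = 0.6217
3.525 × 5.621 = 19.814
1.055/0.2565 = 4.1131
0.718/5.893 = 0.12184
R_total = 0.6217 + 19.814 + 4.1131 + 0.12184 = 24.671 ft²·°F·h/BTU
Q = 2225 × (64.15 − 31.45) / 24.671 = 2949.2 BTU/h
E = 2949.2 × 4517 = 13321000 BTU
Cost = 13321000/10⁶ × 13.62 = $181.44

181.4 dollars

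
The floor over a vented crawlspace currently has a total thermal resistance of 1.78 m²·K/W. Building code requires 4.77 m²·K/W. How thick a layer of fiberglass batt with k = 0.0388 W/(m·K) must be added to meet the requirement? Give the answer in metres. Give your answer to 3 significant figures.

0.116 m

ΔR = 4.77 − 1.78 = 2.99 m²·K/W
L = ΔR × k = 2.99 × 0.0388 = 0.116 m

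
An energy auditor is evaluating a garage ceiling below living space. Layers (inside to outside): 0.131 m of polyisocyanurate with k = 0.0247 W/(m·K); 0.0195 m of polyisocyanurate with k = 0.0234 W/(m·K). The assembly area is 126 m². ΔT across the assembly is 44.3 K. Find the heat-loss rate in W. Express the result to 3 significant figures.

0.131/0.0247 = 5.304
0.0195/0.0234 = 0.8333
R_total = 5.304 + 0.8333 = 6.137 m²·K/W
Q = A·ΔT/R = 126 × 44.3 / 6.137 = 909.5 W

910 W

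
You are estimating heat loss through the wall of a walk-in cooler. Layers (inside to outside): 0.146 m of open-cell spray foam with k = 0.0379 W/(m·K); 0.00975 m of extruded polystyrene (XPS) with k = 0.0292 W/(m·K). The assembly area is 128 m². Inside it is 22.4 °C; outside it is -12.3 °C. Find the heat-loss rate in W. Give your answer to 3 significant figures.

1060 W

0.146/0.0379 = 3.852
0.00975/0.0292 = 0.3339
R_total = 3.852 + 0.3339 = 4.186 m²·K/W
Q = A·ΔT/R = 128 × (22.4 − (-12.3)) / 4.186 = 1061 W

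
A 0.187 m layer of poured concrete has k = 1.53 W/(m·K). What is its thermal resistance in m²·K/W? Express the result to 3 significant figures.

0.122 m²·K/W

R = L/k = 0.187/1.53 = 0.1222 m²·K/W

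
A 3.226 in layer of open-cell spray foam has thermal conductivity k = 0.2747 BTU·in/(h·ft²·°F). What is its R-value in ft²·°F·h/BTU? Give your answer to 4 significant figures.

R = L/k = 3.226/0.2747 = 11.744 ft²·°F·h/BTU

11.74 ft²·°F·h/BTU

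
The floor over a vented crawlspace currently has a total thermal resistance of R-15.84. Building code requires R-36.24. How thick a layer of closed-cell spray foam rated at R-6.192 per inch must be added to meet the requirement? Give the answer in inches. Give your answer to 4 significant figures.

ΔR = 36.24 − 15.84 = 20.4 ft²·°F·h/BTU
L = ΔR / (R/in) = 20.4/6.192 = 3.2946 in

3.295 in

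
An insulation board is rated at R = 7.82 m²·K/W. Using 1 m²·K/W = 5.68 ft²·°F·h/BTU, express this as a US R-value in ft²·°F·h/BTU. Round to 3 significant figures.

44.4 ft²·°F·h/BTU

R_US = 7.82 × 5.68 = 44.42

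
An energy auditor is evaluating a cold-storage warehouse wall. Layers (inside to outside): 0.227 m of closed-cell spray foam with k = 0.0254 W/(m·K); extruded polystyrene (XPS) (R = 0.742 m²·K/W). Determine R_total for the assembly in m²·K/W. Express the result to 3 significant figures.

0.227/0.0254 = 8.937
R_total = 8.937 + 0.742 = 9.679 m²·K/W

9.68 m²·K/W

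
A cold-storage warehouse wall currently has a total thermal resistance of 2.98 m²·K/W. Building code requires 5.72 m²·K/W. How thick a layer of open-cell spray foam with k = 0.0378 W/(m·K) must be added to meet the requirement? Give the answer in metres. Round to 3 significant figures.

ΔR = 5.72 − 2.98 = 2.74 m²·K/W
L = ΔR × k = 2.74 × 0.0378 = 0.1036 m

0.104 m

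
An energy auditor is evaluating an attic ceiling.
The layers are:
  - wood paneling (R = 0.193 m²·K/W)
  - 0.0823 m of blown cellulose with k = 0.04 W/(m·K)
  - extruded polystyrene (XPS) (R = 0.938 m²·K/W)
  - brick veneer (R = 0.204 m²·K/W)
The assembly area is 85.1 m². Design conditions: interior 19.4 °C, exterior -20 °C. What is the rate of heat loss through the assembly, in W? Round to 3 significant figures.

988 W

0.0823/0.04 = 2.058
R_total = 0.193 + 2.058 + 0.938 + 0.204 = 3.393 m²·K/W
Q = A·ΔT/R = 85.1 × (19.4 − (-20)) / 3.393 = 988.3 W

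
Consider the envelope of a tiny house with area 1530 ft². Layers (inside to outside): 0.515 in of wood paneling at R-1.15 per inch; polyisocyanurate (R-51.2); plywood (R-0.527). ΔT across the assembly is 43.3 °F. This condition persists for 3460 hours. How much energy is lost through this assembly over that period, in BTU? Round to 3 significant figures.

0.515 × 1.15 = 0.5922
R_total = 0.5922 + 51.2 + 0.527 = 52.32 ft²·°F·h/BTU
Q = 1530 × 43.3 / 52.32 = 1266 BTU/h
E = 1266 × 3460 = 4381000 BTU

4380000 BTU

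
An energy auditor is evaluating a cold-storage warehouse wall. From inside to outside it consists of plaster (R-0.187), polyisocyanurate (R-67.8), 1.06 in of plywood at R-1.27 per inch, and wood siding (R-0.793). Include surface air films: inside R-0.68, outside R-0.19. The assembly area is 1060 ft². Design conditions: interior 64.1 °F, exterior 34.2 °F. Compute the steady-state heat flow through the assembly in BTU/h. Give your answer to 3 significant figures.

1.06 × 1.27 = 1.346
R_total = 0.68 + 0.187 + 67.8 + 1.346 + 0.793 + 0.19 = 71 ft²·°F·h/BTU
Q = A·ΔT/R = 1060 × (64.1 − 34.2) / 71 = 446.4 BTU/h

446 BTU/h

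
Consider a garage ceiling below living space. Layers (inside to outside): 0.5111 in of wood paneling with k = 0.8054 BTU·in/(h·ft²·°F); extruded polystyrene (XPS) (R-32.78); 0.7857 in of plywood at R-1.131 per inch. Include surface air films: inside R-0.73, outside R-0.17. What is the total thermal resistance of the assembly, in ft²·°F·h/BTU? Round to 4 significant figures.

0.5111/0.8054 = 0.63459
0.7857 × 1.131 = 0.88863
R_total = 0.73 + 0.63459 + 32.78 + 0.88863 + 0.17 = 35.203 ft²·°F·h/BTU

35.20 ft²·°F·h/BTU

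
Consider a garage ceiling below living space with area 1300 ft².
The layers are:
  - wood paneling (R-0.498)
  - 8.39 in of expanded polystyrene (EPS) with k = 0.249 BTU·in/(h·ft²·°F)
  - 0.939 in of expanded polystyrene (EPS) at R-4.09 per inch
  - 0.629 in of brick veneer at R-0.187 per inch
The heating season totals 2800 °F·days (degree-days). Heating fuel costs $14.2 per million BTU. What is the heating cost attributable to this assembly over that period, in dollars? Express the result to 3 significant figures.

8.39/0.249 = 33.69
0.939 × 4.09 = 3.841
0.629 × 0.187 = 0.1176
R_total = 0.498 + 33.69 + 3.841 + 0.1176 = 38.15 ft²·°F·h/BTU
E = A × HDD × 24 / R = 1300 × 2800 × 24 / 38.15 = 2290000 BTU
Cost = 2290000/10⁶ × 14.2 = $32.52

32.5 dollars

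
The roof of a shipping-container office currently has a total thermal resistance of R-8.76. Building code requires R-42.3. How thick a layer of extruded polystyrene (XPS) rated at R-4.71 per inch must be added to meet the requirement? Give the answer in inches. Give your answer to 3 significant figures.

7.12 in

ΔR = 42.3 − 8.76 = 33.54 ft²·°F·h/BTU
L = ΔR / (R/in) = 33.54/4.71 = 7.121 in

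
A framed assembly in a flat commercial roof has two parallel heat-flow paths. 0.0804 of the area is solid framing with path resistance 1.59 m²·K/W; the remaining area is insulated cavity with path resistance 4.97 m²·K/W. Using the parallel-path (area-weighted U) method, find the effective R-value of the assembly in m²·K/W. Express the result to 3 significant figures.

4.24 m²·K/W

U_eff = 0.9196/4.97 + 0.0804/1.59 = 0.185 + 0.05057 = 0.2356
R_eff = 1/U_eff = 4.245 m²·K/W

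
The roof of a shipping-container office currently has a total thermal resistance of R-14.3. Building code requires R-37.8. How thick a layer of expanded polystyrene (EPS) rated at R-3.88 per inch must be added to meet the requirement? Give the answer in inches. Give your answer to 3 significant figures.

6.06 in

ΔR = 37.8 − 14.3 = 23.5 ft²·°F·h/BTU
L = ΔR / (R/in) = 23.5/3.88 = 6.057 in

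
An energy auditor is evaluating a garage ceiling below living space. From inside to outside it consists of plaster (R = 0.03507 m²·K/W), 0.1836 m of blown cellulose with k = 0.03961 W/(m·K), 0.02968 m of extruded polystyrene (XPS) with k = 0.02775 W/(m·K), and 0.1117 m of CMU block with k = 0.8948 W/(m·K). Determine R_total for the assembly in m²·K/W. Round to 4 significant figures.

0.1836/0.03961 = 4.6352
0.02968/0.02775 = 1.0695
0.1117/0.8948 = 0.12483
R_total = 0.03507 + 4.6352 + 1.0695 + 0.12483 = 5.8646 m²·K/W

5.865 m²·K/W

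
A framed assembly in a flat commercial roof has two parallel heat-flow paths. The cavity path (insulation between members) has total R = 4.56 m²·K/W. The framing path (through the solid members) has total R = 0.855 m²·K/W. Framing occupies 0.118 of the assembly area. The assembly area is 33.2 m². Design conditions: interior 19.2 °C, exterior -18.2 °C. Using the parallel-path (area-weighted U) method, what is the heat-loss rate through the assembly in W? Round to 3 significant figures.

U_eff = 0.882/4.56 + 0.118/0.855 = 0.1934 + 0.138 = 0.3314
R_eff = 1/U_eff = 3.017 m²·K/W
Q = 33.2 × (19.2 − (-18.2)) / 3.017 = 411.5 W

412 W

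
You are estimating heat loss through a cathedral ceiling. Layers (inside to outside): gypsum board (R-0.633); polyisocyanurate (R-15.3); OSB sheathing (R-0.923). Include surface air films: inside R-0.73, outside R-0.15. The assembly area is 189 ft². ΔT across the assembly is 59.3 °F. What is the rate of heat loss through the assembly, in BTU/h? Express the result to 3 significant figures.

R_total = 0.73 + 0.633 + 15.3 + 0.923 + 0.15 = 17.74 ft²·°F·h/BTU
Q = A·ΔT/R = 189 × 59.3 / 17.74 = 631.9 BTU/h

632 BTU/h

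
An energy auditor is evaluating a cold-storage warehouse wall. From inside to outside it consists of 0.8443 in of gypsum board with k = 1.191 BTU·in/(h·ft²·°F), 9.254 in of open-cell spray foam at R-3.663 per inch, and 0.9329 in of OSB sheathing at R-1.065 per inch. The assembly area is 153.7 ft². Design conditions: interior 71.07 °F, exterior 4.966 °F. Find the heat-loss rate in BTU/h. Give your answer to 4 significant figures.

285.4 BTU/h

0.8443/1.191 = 0.7089
9.254 × 3.663 = 33.897
0.9329 × 1.065 = 0.99354
R_total = 0.7089 + 33.897 + 0.99354 = 35.6 ft²·°F·h/BTU
Q = A·ΔT/R = 153.7 × (71.07 − 4.966) / 35.6 = 285.4 BTU/h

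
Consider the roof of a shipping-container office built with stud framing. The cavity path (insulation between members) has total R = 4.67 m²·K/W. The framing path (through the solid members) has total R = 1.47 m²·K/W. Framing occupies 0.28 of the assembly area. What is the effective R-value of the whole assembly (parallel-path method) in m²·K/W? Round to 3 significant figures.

U_eff = 0.72/4.67 + 0.28/1.47 = 0.1542 + 0.1905 = 0.3447
R_eff = 1/U_eff = 2.901 m²·K/W

2.90 m²·K/W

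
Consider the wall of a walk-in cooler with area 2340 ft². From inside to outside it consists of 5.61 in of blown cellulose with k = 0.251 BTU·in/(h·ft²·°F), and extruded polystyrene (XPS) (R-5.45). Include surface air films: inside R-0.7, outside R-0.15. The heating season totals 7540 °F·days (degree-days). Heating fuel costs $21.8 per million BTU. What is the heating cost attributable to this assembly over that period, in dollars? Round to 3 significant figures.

5.61/0.251 = 22.35
R_total = 0.7 + 22.35 + 5.45 + 0.15 = 28.65 ft²·°F·h/BTU
E = A × HDD × 24 / R = 2340 × 7540 × 24 / 28.65 = 14780000 BTU
Cost = 14780000/10⁶ × 21.8 = $322.2

322 dollars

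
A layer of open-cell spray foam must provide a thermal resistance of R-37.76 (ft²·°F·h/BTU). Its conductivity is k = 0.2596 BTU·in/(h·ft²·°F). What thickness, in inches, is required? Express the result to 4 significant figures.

L = R × k = 37.76 × 0.2596 = 9.8025 in

9.802 in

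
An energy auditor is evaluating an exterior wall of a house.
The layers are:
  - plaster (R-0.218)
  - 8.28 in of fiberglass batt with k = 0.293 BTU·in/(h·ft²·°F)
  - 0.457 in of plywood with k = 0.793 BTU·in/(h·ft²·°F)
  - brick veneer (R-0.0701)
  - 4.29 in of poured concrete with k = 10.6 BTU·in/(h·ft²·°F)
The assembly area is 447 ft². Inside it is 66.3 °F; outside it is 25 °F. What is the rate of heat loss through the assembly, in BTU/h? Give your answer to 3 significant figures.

625 BTU/h

8.28/0.293 = 28.26
0.457/0.793 = 0.5763
4.29/10.6 = 0.4047
R_total = 0.218 + 28.26 + 0.5763 + 0.0701 + 0.4047 = 29.53 ft²·°F·h/BTU
Q = A·ΔT/R = 447 × (66.3 − 25) / 29.53 = 625.2 BTU/h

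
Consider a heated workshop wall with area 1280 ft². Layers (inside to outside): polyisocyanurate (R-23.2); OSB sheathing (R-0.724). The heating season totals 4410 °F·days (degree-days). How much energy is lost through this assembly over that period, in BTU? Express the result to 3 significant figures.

5660000 BTU

R_total = 23.2 + 0.724 = 23.92 ft²·°F·h/BTU
E = A × HDD × 24 / R = 1280 × 4410 × 24 / 23.92 = 5663000 BTU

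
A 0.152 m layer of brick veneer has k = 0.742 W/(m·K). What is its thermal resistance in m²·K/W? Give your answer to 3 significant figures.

R = L/k = 0.152/0.742 = 0.2049 m²·K/W

0.205 m²·K/W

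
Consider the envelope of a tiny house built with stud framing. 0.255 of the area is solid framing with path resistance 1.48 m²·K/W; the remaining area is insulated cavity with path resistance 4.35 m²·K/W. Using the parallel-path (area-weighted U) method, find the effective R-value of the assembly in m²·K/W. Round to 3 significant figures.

U_eff = 0.745/4.35 + 0.255/1.48 = 0.1713 + 0.1723 = 0.3436
R_eff = 1/U_eff = 2.911 m²·K/W

2.91 m²·K/W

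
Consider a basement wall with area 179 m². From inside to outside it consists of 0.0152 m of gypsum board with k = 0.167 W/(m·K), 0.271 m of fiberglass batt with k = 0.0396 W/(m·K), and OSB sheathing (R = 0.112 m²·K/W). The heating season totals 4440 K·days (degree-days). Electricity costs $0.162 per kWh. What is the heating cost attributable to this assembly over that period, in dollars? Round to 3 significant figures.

0.0152/0.167 = 0.09102
0.271/0.0396 = 6.843
R_total = 0.09102 + 6.843 + 0.112 = 7.046 m²·K/W
E = A × HDD × 24 / R / 1000 = 179 × 4440 × 24 / 7.046 / 1000 = 2707 kWh
Cost = 2707 × 0.162 = $438.5

439 dollars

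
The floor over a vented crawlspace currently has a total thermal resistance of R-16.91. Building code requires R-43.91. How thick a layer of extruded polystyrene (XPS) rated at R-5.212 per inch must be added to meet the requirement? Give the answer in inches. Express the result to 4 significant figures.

ΔR = 43.91 − 16.91 = 27 ft²·°F·h/BTU
L = ΔR / (R/in) = 27/5.212 = 5.1804 in

5.180 in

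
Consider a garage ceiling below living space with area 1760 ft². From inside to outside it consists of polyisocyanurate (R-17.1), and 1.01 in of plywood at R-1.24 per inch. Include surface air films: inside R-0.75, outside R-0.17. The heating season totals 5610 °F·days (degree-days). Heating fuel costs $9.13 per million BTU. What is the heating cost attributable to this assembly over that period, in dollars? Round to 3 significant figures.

112 dollars

1.01 × 1.24 = 1.252
R_total = 0.75 + 17.1 + 1.252 + 0.17 = 19.27 ft²·°F·h/BTU
E = A × HDD × 24 / R = 1760 × 5610 × 24 / 19.27 = 12300000 BTU
Cost = 12300000/10⁶ × 9.13 = $112.3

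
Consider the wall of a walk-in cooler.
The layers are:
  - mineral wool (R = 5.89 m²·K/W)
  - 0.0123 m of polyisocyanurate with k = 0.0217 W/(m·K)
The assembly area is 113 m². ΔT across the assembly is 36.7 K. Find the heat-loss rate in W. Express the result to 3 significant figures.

642 W

0.0123/0.0217 = 0.5668
R_total = 5.89 + 0.5668 = 6.457 m²·K/W
Q = A·ΔT/R = 113 × 36.7 / 6.457 = 642.3 W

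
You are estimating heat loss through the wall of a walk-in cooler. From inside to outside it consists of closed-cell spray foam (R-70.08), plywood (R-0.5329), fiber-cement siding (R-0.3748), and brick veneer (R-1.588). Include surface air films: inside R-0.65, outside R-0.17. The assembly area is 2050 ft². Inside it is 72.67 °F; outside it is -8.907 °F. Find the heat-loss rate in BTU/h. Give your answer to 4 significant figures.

R_total = 0.65 + 70.08 + 0.5329 + 0.3748 + 1.588 + 0.17 = 73.396 ft²·°F·h/BTU
Q = A·ΔT/R = 2050 × (72.67 − (-8.907)) / 73.396 = 2278.5 BTU/h

2279 BTU/h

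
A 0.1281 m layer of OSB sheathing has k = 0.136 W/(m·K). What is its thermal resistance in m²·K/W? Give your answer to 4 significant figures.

R = L/k = 0.1281/0.136 = 0.94191 m²·K/W

0.9419 m²·K/W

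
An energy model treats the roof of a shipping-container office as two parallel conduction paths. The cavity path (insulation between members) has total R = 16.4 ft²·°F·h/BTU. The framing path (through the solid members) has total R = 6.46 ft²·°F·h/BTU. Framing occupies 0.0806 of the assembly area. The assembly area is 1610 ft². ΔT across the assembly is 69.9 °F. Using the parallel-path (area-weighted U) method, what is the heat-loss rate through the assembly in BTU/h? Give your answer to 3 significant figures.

7710 BTU/h

U_eff = 0.9194/16.4 + 0.0806/6.46 = 0.05606 + 0.01248 = 0.06854
R_eff = 1/U_eff = 14.59 ft²·°F·h/BTU
Q = 1610 × 69.9 / 14.59 = 7713 BTU/h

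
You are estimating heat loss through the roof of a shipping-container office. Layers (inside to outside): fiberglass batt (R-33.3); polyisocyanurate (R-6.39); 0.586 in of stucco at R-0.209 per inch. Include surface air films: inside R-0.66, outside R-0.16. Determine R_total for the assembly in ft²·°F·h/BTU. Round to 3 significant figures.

0.586 × 0.209 = 0.1225
R_total = 0.66 + 33.3 + 6.39 + 0.1225 + 0.16 = 40.63 ft²·°F·h/BTU

40.6 ft²·°F·h/BTU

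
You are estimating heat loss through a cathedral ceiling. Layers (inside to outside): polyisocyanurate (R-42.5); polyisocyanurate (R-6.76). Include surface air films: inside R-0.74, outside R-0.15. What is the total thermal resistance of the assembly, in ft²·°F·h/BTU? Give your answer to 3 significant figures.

50.1 ft²·°F·h/BTU

R_total = 0.74 + 42.5 + 6.76 + 0.15 = 50.15 ft²·°F·h/BTU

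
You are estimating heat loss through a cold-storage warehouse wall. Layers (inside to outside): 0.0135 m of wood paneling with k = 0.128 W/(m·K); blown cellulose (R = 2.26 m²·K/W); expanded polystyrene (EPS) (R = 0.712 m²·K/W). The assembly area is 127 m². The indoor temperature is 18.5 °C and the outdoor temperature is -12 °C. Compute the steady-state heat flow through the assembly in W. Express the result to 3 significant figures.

0.0135/0.128 = 0.1055
R_total = 0.1055 + 2.26 + 0.712 = 3.077 m²·K/W
Q = A·ΔT/R = 127 × (18.5 − (-12)) / 3.077 = 1259 W

1260 W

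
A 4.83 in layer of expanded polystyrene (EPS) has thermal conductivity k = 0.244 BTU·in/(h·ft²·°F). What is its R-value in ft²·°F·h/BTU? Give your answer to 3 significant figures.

R = L/k = 4.83/0.244 = 19.8 ft²·°F·h/BTU

19.8 ft²·°F·h/BTU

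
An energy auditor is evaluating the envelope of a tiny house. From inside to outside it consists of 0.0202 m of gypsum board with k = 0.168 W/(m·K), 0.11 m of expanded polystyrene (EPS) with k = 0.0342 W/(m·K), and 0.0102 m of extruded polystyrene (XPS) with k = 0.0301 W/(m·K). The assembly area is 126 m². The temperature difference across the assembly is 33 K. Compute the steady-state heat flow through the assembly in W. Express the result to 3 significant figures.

1130 W

0.0202/0.168 = 0.1202
0.11/0.0342 = 3.216
0.0102/0.0301 = 0.3389
R_total = 0.1202 + 3.216 + 0.3389 = 3.675 m²·K/W
Q = A·ΔT/R = 126 × 33 / 3.675 = 1131 W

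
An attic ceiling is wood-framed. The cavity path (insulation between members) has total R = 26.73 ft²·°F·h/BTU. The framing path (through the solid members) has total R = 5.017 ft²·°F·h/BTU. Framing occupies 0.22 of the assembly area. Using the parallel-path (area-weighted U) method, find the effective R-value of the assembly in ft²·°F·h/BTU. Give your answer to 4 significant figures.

13.69 ft²·°F·h/BTU

U_eff = 0.78/26.73 + 0.22/5.017 = 0.029181 + 0.043851 = 0.073032
R_eff = 1/U_eff = 13.693 ft²·°F·h/BTU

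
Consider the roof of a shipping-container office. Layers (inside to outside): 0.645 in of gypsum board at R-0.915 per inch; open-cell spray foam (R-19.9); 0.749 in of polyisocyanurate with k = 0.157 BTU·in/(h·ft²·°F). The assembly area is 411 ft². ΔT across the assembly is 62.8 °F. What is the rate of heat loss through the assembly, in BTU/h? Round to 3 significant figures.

0.645 × 0.915 = 0.5902
0.749/0.157 = 4.771
R_total = 0.5902 + 19.9 + 4.771 = 25.26 ft²·°F·h/BTU
Q = A·ΔT/R = 411 × 62.8 / 25.26 = 1022 BTU/h

1020 BTU/h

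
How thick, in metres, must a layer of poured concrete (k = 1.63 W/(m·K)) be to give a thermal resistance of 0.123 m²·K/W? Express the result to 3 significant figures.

0.200 m

L = R·k = 0.123 × 1.63 = 0.2005 m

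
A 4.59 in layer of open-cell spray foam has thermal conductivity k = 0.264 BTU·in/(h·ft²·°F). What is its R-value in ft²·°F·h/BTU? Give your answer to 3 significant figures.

17.4 ft²·°F·h/BTU

R = L/k = 4.59/0.264 = 17.39 ft²·°F·h/BTU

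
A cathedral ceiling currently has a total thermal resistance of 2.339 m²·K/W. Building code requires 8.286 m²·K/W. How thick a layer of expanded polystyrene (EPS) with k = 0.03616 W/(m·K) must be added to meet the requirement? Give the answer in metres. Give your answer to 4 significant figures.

ΔR = 8.286 − 2.339 = 5.947 m²·K/W
L = ΔR × k = 5.947 × 0.03616 = 0.21504 m

0.2150 m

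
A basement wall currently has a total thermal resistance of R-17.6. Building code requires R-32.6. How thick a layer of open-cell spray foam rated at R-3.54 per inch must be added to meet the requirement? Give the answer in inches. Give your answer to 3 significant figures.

ΔR = 32.6 − 17.6 = 15 ft²·°F·h/BTU
L = ΔR / (R/in) = 15/3.54 = 4.237 in

4.24 in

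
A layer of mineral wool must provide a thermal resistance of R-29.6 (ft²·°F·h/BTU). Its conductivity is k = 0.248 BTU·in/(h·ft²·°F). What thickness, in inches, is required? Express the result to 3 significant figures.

L = R × k = 29.6 × 0.248 = 7.341 in

7.34 in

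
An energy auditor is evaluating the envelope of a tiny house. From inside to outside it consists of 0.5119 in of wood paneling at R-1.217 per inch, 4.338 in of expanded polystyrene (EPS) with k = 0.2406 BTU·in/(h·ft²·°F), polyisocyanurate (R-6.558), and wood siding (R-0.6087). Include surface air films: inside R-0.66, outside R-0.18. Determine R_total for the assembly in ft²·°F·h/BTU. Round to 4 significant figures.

26.66 ft²·°F·h/BTU

0.5119 × 1.217 = 0.62298
4.338/0.2406 = 18.03
R_total = 0.66 + 0.62298 + 18.03 + 6.558 + 0.6087 + 0.18 = 26.66 ft²·°F·h/BTU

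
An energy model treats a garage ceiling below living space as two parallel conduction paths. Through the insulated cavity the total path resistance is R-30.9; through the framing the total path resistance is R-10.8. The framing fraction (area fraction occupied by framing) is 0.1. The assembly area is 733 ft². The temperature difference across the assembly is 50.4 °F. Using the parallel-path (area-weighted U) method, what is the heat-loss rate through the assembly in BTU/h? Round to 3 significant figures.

U_eff = 0.9/30.9 + 0.1/10.8 = 0.02913 + 0.009259 = 0.03839
R_eff = 1/U_eff = 26.05 ft²·°F·h/BTU
Q = 733 × 50.4 / 26.05 = 1418 BTU/h

1420 BTU/h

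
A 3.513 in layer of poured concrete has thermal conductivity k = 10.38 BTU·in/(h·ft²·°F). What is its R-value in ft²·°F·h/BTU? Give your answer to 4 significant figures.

0.3384 ft²·°F·h/BTU

R = L/k = 3.513/10.38 = 0.33844 ft²·°F·h/BTU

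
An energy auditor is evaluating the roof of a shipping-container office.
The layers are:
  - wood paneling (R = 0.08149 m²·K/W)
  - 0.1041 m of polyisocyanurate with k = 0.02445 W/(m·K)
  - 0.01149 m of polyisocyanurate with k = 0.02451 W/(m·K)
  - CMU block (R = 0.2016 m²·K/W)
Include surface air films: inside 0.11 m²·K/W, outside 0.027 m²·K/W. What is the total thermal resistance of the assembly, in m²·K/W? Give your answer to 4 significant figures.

0.1041/0.02445 = 4.2577
0.01149/0.02451 = 0.46879
R_total = 0.11 + 0.08149 + 4.2577 + 0.46879 + 0.2016 + 0.027 = 5.1465 m²·K/W

5.147 m²·K/W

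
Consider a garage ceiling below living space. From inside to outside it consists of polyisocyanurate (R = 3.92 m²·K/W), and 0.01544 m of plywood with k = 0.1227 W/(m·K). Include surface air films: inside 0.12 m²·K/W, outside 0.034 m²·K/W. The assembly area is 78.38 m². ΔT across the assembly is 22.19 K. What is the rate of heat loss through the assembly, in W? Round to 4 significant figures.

0.01544/0.1227 = 0.12584
R_total = 0.12 + 3.92 + 0.12584 + 0.034 = 4.1998 m²·K/W
Q = A·ΔT/R = 78.38 × 22.19 / 4.1998 = 414.12 W

414.1 W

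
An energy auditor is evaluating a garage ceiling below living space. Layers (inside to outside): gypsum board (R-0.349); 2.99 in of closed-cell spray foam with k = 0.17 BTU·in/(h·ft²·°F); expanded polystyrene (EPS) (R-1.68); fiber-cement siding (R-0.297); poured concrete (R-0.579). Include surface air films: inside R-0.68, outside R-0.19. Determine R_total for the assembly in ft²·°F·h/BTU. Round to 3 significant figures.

2.99/0.17 = 17.59
R_total = 0.68 + 0.349 + 17.59 + 1.68 + 0.297 + 0.579 + 0.19 = 21.36 ft²·°F·h/BTU

21.4 ft²·°F·h/BTU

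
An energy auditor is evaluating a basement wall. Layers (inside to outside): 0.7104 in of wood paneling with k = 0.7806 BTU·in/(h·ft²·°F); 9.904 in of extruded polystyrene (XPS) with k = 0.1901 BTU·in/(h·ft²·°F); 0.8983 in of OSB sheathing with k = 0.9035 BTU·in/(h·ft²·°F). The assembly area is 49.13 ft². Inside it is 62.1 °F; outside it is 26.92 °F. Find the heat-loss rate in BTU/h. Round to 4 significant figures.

0.7104/0.7806 = 0.91007
9.904/0.1901 = 52.099
0.8983/0.9035 = 0.99424
R_total = 0.91007 + 52.099 + 0.99424 = 54.003 ft²·°F·h/BTU
Q = A·ΔT/R = 49.13 × (62.1 − 26.92) / 54.003 = 32.005 BTU/h

32.01 BTU/h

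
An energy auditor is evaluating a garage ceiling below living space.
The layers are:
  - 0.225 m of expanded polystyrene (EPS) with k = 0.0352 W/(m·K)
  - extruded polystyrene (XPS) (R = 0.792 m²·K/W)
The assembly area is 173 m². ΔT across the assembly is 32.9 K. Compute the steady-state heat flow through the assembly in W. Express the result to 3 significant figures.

792 W

0.225/0.0352 = 6.392
R_total = 6.392 + 0.792 = 7.184 m²·K/W
Q = A·ΔT/R = 173 × 32.9 / 7.184 = 792.3 W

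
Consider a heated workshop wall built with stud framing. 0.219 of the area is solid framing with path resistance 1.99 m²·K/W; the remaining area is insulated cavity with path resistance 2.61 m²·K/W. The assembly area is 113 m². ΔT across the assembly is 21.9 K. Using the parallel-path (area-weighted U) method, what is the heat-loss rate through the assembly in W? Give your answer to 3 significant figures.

1010 W

U_eff = 0.781/2.61 + 0.219/1.99 = 0.2992 + 0.1101 = 0.4093
R_eff = 1/U_eff = 2.443 m²·K/W
Q = 113 × 21.9 / 2.443 = 1013 W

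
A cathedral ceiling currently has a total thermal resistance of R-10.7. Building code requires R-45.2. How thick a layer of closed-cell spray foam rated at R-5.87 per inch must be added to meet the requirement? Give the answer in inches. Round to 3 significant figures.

ΔR = 45.2 − 10.7 = 34.5 ft²·°F·h/BTU
L = ΔR / (R/in) = 34.5/5.87 = 5.877 in

5.88 in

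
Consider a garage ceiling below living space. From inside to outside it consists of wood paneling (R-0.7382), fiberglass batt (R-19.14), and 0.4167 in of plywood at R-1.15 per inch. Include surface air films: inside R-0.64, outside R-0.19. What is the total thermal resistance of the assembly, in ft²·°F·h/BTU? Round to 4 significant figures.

21.19 ft²·°F·h/BTU

0.4167 × 1.15 = 0.4792
R_total = 0.64 + 0.7382 + 19.14 + 0.4792 + 0.19 = 21.187 ft²·°F·h/BTU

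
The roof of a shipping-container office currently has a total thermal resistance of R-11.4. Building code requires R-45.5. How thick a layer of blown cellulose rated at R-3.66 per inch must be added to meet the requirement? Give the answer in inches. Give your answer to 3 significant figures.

ΔR = 45.5 − 11.4 = 34.1 ft²·°F·h/BTU
L = ΔR / (R/in) = 34.1/3.66 = 9.317 in

9.32 in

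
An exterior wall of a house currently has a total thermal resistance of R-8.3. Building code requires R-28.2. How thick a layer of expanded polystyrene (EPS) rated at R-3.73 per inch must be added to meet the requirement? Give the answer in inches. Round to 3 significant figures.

ΔR = 28.2 − 8.3 = 19.9 ft²·°F·h/BTU
L = ΔR / (R/in) = 19.9/3.73 = 5.335 in

5.34 in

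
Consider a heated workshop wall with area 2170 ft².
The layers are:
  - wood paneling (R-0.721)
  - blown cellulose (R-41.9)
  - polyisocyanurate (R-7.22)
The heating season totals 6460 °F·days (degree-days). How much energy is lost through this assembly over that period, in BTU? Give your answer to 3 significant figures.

6750000 BTU

R_total = 0.721 + 41.9 + 7.22 = 49.84 ft²·°F·h/BTU
E = A × HDD × 24 / R = 2170 × 6460 × 24 / 49.84 = 6750000 BTU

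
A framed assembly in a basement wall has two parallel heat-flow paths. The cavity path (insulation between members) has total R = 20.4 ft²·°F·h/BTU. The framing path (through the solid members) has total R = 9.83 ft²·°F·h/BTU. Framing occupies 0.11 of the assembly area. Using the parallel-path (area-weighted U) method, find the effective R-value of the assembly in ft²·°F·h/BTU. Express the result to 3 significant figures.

18.2 ft²·°F·h/BTU

U_eff = 0.89/20.4 + 0.11/9.83 = 0.04363 + 0.01119 = 0.05482
R_eff = 1/U_eff = 18.24 ft²·°F·h/BTU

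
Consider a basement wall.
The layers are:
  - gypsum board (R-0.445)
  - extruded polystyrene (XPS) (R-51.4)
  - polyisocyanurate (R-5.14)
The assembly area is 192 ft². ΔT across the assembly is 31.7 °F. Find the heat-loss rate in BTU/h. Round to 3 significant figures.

R_total = 0.445 + 51.4 + 5.14 = 56.98 ft²·°F·h/BTU
Q = A·ΔT/R = 192 × 31.7 / 56.98 = 106.8 BTU/h

107 BTU/h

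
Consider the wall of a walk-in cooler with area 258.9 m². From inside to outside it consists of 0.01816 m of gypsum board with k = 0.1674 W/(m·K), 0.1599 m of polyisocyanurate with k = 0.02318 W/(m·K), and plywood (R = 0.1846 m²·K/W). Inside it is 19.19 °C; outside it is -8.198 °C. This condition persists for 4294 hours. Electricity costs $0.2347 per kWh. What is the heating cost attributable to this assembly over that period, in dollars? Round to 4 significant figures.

0.01816/0.1674 = 0.10848
0.1599/0.02318 = 6.8982
R_total = 0.10848 + 6.8982 + 0.1846 = 7.1913 m²·K/W
Q = 258.9 × (19.19 − (-8.198)) / 7.1913 = 986.02 W
E = 986.02 W × 4294 h / 1000 = 4234 kWh
Cost = 4234 × 0.2347 = $993.72

993.7 dollars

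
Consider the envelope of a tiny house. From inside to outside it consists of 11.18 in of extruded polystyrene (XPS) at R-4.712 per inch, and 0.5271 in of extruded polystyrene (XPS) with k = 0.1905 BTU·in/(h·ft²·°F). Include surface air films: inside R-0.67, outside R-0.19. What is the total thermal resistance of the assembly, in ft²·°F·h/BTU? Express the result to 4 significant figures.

56.31 ft²·°F·h/BTU

11.18 × 4.712 = 52.68
0.5271/0.1905 = 2.7669
R_total = 0.67 + 52.68 + 2.7669 + 0.19 = 56.307 ft²·°F·h/BTU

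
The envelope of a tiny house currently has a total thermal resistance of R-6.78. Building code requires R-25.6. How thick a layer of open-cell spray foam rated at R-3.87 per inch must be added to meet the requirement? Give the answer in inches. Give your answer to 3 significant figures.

4.86 in

ΔR = 25.6 − 6.78 = 18.82 ft²·°F·h/BTU
L = ΔR / (R/in) = 18.82/3.87 = 4.863 in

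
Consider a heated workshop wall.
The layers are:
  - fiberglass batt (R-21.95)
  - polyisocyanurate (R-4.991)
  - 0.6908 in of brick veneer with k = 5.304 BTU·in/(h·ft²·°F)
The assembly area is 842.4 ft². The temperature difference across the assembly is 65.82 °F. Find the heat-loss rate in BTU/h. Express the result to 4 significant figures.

2048 BTU/h

0.6908/5.304 = 0.13024
R_total = 21.95 + 4.991 + 0.13024 = 27.071 ft²·°F·h/BTU
Q = A·ΔT/R = 842.4 × 65.82 / 27.071 = 2048.2 BTU/h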